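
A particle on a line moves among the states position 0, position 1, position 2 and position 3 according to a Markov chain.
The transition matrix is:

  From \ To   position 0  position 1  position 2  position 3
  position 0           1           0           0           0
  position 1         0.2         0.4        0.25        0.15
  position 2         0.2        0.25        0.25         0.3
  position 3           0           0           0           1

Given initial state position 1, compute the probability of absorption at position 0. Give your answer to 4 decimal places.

Let h(s) be the probability of absorption at position 0 starting from transient state s. Then h(position 0) = 1 and h(position 3) = 0. By first-step analysis:
h(position 1) = 0.2·1 + 0.4·h(position 1) + 0.25·h(position 2) + 0.15·0
h(position 2) = 0.2·1 + 0.25·h(position 1) + 0.25·h(position 2) + 0.3·0
Solving: h(position 1) = 0.5161, h(position 2) = 0.4387.
Starting from position 1, the probability is 0.5161.

0.5161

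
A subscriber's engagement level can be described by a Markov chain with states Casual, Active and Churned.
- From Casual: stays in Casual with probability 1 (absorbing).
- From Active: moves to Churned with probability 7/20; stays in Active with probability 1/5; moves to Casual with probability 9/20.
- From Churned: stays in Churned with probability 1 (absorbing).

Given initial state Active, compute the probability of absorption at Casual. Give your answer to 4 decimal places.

Let h(s) be the probability of absorption at Casual starting from transient state s. Then h(Casual) = 1 and h(Churned) = 0. By first-step analysis:
h(Active) = 0.45·1 + 0.2·h(Active) + 0.35·0
Solving: h(Active) = 0.5625.
Starting from Active, the probability is 0.5625.

0.5625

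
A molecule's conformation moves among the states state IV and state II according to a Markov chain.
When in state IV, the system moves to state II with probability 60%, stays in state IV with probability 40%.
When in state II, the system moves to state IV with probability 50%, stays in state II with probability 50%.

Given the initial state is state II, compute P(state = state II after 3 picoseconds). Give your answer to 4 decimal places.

0.5450

Propagate the distribution vector 3 picoseconds from state II.
After 0 picoseconds: (0.0000, 1.0000)
After 1 picosecond: (0.5000, 0.5000)
After 2 picoseconds: (0.4500, 0.5500)
After 3 picoseconds: (0.4550, 0.5450)
P(in state II after 3 picoseconds) = 0.5450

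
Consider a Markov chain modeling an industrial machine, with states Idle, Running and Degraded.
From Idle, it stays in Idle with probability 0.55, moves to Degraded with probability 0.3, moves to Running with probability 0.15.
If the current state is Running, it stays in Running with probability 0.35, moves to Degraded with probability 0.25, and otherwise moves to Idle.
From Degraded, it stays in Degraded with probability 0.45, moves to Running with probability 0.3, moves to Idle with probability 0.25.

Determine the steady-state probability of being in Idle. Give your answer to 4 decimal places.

0.4109

Let the stationary distribution be π with π = πP and π_1 + π_2 + π_3 = 1.
π_1 = 0.55·π_1 + 0.4·π_2 + 0.25·π_3
π_2 = 0.15·π_1 + 0.35·π_2 + 0.3·π_3
Solving with the normalization constraint gives π = (0.4109, 0.2509, 0.3382).
So the stationary probability of Idle is 0.4109.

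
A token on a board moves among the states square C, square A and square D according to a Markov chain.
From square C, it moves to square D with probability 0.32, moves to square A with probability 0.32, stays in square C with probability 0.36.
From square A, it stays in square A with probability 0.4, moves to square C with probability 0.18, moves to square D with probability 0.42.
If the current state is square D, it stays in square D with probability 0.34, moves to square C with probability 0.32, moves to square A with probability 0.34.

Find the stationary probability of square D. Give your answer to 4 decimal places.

Let the stationary distribution be π with π = πP and π_1 + π_2 + π_3 = 1.
π_1 = 0.36·π_1 + 0.18·π_2 + 0.32·π_3
π_2 = 0.32·π_1 + 0.4·π_2 + 0.34·π_3
Solving with the normalization constraint gives π = (0.2815, 0.3557, 0.3628).
So the stationary probability of square D is 0.3628.

0.3628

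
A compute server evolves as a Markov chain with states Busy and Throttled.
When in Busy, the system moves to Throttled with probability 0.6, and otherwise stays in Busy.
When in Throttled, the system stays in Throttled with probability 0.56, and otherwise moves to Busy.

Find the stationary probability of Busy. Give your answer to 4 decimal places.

0.4231

Let the stationary distribution be π with π = πP and π_1 + π_2 = 1.
π_1 = 0.4·π_1 + 0.44·π_2
Solving with the normalization constraint gives π = (0.4231, 0.5769).
So the stationary probability of Busy is 0.4231.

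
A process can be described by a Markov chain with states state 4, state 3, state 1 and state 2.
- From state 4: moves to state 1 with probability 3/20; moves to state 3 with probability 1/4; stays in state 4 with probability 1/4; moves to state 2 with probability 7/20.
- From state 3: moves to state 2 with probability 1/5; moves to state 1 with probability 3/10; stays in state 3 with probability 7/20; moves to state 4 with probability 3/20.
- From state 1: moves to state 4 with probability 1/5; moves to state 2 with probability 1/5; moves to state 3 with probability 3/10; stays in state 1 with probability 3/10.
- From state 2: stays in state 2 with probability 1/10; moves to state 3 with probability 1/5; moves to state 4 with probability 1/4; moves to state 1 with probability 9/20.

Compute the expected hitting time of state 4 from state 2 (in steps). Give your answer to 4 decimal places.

Let t(s) be the expected number of steps to first reach state 4 from state s, with t(state 4) = 0. Conditioning on the first step:
t(state 3) = 1 + 0.35·t(state 3) + 0.3·t(state 1) + 0.2·t(state 2)
t(state 1) = 1 + 0.3·t(state 3) + 0.3·t(state 1) + 0.2·t(state 2)
t(state 2) = 1 + 0.2·t(state 3) + 0.45·t(state 1) + 0.1·t(state 2)
Solving: t(state 3) = 5.4187, t(state 1) = 5.1478, t(state 2) = 4.8892.
Expected steps from state 2 to state 4: 4.8892.

4.8892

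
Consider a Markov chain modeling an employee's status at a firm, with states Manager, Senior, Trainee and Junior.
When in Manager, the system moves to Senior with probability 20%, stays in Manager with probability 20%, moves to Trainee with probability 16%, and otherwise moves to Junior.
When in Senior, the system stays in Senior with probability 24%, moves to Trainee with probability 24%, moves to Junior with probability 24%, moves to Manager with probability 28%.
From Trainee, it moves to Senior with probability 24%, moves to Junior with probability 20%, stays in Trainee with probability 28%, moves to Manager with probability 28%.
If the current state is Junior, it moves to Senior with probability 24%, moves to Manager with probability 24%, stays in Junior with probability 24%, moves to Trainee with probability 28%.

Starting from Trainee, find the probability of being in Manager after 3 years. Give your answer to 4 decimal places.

Propagate the distribution vector 3 years from Trainee.
After 0 years: (0.0000, 0.0000, 1.0000, 0.0000)
After 1 year: (0.2800, 0.2400, 0.2800, 0.2000)
After 2 years: (0.2496, 0.2288, 0.2368, 0.2848)
After 3 years: (0.2486, 0.2300, 0.2409, 0.2804)
P(in Manager after 3 years) = 0.2486

0.2486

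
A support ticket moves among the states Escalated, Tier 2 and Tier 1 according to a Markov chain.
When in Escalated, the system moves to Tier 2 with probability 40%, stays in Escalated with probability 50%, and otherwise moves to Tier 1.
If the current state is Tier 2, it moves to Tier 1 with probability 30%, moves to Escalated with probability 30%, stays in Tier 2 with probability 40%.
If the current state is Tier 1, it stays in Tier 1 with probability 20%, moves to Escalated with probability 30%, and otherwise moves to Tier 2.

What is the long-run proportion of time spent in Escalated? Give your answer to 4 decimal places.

0.3750

Let the stationary distribution be π with π = πP and π_1 + π_2 + π_3 = 1.
π_1 = 0.5·π_1 + 0.3·π_2 + 0.3·π_3
π_2 = 0.4·π_1 + 0.4·π_2 + 0.5·π_3
Solving with the normalization constraint gives π = (0.3750, 0.4205, 0.2045).
So the stationary probability of Escalated is 0.3750.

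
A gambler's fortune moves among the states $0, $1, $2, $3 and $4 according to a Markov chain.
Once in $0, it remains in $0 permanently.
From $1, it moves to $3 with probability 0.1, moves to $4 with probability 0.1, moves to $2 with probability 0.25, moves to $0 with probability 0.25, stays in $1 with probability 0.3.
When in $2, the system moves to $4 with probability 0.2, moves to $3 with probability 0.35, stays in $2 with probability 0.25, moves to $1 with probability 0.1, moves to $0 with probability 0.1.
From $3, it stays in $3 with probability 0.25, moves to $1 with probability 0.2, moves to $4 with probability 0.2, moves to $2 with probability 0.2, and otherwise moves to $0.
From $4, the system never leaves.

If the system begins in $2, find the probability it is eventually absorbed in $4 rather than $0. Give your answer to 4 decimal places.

0.5712

Let h(s) be the probability of absorption at $4 starting from transient state s. Then h($4) = 1 and h($0) = 0. By first-step analysis:
h($1) = 0.25·0 + 0.3·h($1) + 0.25·h($2) + 0.1·h($3) + 0.1·1
h($2) = 0.1·0 + 0.1·h($1) + 0.25·h($2) + 0.35·h($3) + 0.2·1
h($3) = 0.15·0 + 0.2·h($1) + 0.2·h($2) + 0.25·h($3) + 0.2·1
Solving: h($1) = 0.4228, h($2) = 0.5712, h($3) = 0.5317.
Starting from $2, the probability is 0.5712.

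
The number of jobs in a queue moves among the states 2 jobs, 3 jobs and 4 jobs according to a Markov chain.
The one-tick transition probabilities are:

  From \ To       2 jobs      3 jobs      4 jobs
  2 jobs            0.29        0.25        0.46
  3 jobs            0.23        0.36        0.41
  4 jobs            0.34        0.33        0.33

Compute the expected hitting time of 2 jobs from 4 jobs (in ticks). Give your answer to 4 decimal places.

Let t(s) be the expected number of ticks to first reach 2 jobs from state s, with t(2 jobs) = 0. Conditioning on the first tick:
t(3 jobs) = 1 + 0.36·t(3 jobs) + 0.41·t(4 jobs)
t(4 jobs) = 1 + 0.33·t(3 jobs) + 0.33·t(4 jobs)
Solving: t(3 jobs) = 3.6797, t(4 jobs) = 3.3049.
Expected ticks from 4 jobs to 2 jobs: 3.3049.

3.3049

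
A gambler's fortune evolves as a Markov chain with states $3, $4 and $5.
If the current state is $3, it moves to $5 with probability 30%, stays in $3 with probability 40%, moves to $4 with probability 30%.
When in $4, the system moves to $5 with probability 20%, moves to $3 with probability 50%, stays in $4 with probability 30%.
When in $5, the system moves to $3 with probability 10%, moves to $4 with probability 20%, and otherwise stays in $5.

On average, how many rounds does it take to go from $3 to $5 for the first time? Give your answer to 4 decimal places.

3.7037

Let t(s) be the expected number of rounds to first reach $5 from state s, with t($5) = 0. Conditioning on the first round:
t($3) = 1 + 0.4·t($3) + 0.3·t($4)
t($4) = 1 + 0.5·t($3) + 0.3·t($4)
Solving: t($3) = 3.7037, t($4) = 4.0741.
Expected rounds from $3 to $5: 3.7037.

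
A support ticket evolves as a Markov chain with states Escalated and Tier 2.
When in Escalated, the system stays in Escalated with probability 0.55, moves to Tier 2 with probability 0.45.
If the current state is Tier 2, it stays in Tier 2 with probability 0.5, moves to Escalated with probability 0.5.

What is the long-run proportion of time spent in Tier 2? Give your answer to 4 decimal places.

0.4737

Let the stationary distribution be π with π = πP and π_1 + π_2 = 1.
π_1 = 0.55·π_1 + 0.5·π_2
Solving with the normalization constraint gives π = (0.5263, 0.4737).
So the stationary probability of Tier 2 is 0.4737.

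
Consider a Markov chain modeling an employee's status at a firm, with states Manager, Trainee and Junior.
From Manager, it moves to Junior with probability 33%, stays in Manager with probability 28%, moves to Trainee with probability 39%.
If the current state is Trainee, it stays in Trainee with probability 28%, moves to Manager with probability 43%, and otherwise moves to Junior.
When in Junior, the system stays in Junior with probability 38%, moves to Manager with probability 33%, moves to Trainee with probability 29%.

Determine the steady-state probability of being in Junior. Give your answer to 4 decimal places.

Let the stationary distribution be π with π = πP and π_1 + π_2 + π_3 = 1.
π_1 = 0.28·π_1 + 0.43·π_2 + 0.33·π_3
π_2 = 0.39·π_1 + 0.28·π_2 + 0.29·π_3
Solving with the normalization constraint gives π = (0.3449, 0.3213, 0.3338).
So the stationary probability of Junior is 0.3338.

0.3338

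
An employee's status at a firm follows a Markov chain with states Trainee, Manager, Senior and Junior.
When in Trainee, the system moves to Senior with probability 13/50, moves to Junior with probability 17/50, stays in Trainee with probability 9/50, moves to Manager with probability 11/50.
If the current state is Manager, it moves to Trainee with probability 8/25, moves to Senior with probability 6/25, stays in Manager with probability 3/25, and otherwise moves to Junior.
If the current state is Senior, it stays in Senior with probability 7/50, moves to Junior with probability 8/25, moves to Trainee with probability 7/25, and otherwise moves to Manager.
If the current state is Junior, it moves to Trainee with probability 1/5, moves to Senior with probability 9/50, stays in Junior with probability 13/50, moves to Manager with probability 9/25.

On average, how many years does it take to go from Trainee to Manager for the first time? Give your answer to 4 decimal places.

3.6775

Let t(s) be the expected number of years to first reach Manager from state s, with t(Manager) = 0. Conditioning on the first year:
t(Trainee) = 1 + 0.18·t(Trainee) + 0.26·t(Senior) + 0.34·t(Junior)
t(Senior) = 1 + 0.28·t(Trainee) + 0.14·t(Senior) + 0.32·t(Junior)
t(Junior) = 1 + 0.2·t(Trainee) + 0.18·t(Senior) + 0.26·t(Junior)
Solving: t(Trainee) = 3.6775, t(Senior) = 3.5545, t(Junior) = 3.2099.
Expected years from Trainee to Manager: 3.6775.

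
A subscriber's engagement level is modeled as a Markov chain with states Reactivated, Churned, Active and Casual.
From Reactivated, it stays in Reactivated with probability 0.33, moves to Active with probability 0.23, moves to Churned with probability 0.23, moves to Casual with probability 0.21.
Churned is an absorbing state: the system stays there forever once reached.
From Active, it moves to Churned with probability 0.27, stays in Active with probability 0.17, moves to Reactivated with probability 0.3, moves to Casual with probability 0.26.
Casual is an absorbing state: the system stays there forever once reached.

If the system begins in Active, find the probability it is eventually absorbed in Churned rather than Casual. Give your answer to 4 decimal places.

Let h(s) be the probability of absorption at Churned starting from transient state s. Then h(Churned) = 1 and h(Casual) = 0. By first-step analysis:
h(Reactivated) = 0.33·h(Reactivated) + 0.23·1 + 0.23·h(Active) + 0.21·0
h(Active) = 0.3·h(Reactivated) + 0.27·1 + 0.17·h(Active) + 0.26·0
Solving: h(Reactivated) = 0.5194, h(Active) = 0.5130.
Starting from Active, the probability is 0.5130.

0.5130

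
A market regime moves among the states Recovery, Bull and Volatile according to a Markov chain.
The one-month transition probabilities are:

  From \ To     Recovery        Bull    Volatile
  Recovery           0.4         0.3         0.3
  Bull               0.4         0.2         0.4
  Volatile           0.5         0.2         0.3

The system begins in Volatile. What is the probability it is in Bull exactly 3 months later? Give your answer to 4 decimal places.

0.2430

Propagate the distribution vector 3 months from Volatile.
After 0 months: (0.0000, 0.0000, 1.0000)
After 1 month: (0.5000, 0.2000, 0.3000)
After 2 months: (0.4300, 0.2500, 0.3200)
After 3 months: (0.4320, 0.2430, 0.3250)
P(in Bull after 3 months) = 0.2430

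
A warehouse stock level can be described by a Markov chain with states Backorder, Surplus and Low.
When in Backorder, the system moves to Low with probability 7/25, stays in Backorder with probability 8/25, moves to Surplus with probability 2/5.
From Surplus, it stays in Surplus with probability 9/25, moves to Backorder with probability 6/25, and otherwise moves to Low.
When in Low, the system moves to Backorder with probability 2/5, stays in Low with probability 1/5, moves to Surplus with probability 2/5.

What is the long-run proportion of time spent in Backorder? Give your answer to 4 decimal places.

Let the stationary distribution be π with π = πP and π_1 + π_2 + π_3 = 1.
π_1 = 0.32·π_1 + 0.24·π_2 + 0.4·π_3
π_2 = 0.4·π_1 + 0.36·π_2 + 0.4·π_3
Solving with the normalization constraint gives π = (0.3134, 0.3846, 0.3020).
So the stationary probability of Backorder is 0.3134.

0.3134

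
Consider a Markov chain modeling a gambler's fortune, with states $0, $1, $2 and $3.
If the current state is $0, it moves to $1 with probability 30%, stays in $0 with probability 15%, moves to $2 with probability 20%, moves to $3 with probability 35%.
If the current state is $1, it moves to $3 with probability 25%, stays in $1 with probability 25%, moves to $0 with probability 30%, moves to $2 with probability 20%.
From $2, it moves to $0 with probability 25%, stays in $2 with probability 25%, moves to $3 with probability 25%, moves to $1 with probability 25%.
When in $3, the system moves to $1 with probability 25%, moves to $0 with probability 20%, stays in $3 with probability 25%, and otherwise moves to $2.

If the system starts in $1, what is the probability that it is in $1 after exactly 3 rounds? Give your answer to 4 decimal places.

0.2610

Propagate the distribution vector 3 rounds from $1.
After 0 rounds: (0.0000, 1.0000, 0.0000, 0.0000)
After 1 round: (0.3000, 0.2500, 0.2000, 0.2500)
After 2 rounds: (0.2200, 0.2650, 0.2350, 0.2800)
After 3 rounds: (0.2273, 0.2610, 0.2398, 0.2720)
P(in $1 after 3 rounds) = 0.2610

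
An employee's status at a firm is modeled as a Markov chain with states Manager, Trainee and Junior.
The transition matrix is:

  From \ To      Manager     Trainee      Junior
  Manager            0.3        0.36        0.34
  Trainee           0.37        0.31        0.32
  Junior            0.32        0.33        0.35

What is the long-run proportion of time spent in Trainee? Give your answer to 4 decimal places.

0.3332

Let the stationary distribution be π with π = πP and π_1 + π_2 + π_3 = 1.
π_1 = 0.3·π_1 + 0.37·π_2 + 0.32·π_3
π_2 = 0.36·π_1 + 0.31·π_2 + 0.33·π_3
Solving with the normalization constraint gives π = (0.3301, 0.3332, 0.3367).
So the stationary probability of Trainee is 0.3332.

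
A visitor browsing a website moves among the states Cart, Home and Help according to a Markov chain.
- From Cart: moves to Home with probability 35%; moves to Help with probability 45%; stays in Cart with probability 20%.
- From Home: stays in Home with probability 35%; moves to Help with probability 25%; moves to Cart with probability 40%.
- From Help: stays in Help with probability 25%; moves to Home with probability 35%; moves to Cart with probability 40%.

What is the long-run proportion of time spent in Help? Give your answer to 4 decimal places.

Let the stationary distribution be π with π = πP and π_1 + π_2 + π_3 = 1.
π_1 = 0.2·π_1 + 0.4·π_2 + 0.4·π_3
π_2 = 0.35·π_1 + 0.35·π_2 + 0.35·π_3
Solving with the normalization constraint gives π = (0.3333, 0.3500, 0.3167).
So the stationary probability of Help is 0.3167.

0.3167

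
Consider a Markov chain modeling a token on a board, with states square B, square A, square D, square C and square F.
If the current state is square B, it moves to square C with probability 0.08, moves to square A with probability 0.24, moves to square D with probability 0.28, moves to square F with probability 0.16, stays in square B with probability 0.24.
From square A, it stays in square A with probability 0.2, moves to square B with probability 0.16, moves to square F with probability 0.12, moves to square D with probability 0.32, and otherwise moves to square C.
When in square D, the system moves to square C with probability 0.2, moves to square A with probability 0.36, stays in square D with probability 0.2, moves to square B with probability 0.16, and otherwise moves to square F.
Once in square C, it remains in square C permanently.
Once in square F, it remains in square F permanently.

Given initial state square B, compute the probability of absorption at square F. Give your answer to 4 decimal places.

0.4711

Let h(s) be the probability of absorption at square F starting from transient state s. Then h(square F) = 1 and h(square C) = 0. By first-step analysis:
h(square B) = 0.24·h(square B) + 0.24·h(square A) + 0.28·h(square D) + 0.08·0 + 0.16·1
h(square A) = 0.16·h(square B) + 0.2·h(square A) + 0.32·h(square D) + 0.2·0 + 0.12·1
h(square D) = 0.16·h(square B) + 0.36·h(square A) + 0.2·h(square D) + 0.2·0 + 0.08·1
Solving: h(square B) = 0.4711, h(square A) = 0.3926, h(square D) = 0.3709.
Starting from square B, the probability is 0.4711.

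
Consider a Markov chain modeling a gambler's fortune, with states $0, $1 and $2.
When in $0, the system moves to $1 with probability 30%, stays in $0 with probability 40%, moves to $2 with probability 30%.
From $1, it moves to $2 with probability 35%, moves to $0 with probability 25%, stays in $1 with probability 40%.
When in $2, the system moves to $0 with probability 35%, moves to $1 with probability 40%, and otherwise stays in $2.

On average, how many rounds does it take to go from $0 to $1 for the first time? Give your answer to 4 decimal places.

3.0435

Let t(s) be the expected number of rounds to first reach $1 from state s, with t($1) = 0. Conditioning on the first round:
t($0) = 1 + 0.4·t($0) + 0.3·t($2)
t($2) = 1 + 0.35·t($0) + 0.25·t($2)
Solving: t($0) = 3.0435, t($2) = 2.7536.
Expected rounds from $0 to $1: 3.0435.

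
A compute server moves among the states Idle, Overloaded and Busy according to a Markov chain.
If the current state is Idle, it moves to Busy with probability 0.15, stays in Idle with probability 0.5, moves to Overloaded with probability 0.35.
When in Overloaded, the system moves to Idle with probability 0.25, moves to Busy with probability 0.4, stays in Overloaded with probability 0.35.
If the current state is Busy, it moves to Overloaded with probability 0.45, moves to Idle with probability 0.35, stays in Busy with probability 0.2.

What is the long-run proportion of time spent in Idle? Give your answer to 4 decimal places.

0.3676

Let the stationary distribution be π with π = πP and π_1 + π_2 + π_3 = 1.
π_1 = 0.5·π_1 + 0.25·π_2 + 0.35·π_3
π_2 = 0.35·π_1 + 0.35·π_2 + 0.45·π_3
Solving with the normalization constraint gives π = (0.3676, 0.3757, 0.2568).
So the stationary probability of Idle is 0.3676.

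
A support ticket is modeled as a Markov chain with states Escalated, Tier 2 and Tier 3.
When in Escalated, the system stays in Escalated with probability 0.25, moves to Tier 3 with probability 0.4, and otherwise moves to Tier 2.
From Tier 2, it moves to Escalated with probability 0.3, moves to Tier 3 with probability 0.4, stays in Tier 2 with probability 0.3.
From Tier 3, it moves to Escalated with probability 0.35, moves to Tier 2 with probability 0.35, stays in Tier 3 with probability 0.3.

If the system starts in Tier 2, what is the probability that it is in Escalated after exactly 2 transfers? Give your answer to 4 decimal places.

Sum over the intermediate state after 1 transfer:
P = P(Tier 2→Escalated)·P(Escalated→Escalated) + P(Tier 2→Tier 2)·P(Tier 2→Escalated) + P(Tier 2→Tier 3)·P(Tier 3→Escalated)
  = 0.3×0.25 + 0.3×0.3 + 0.4×0.35
  = 0.0750 + 0.0900 + 0.1400 = 0.3050

0.3050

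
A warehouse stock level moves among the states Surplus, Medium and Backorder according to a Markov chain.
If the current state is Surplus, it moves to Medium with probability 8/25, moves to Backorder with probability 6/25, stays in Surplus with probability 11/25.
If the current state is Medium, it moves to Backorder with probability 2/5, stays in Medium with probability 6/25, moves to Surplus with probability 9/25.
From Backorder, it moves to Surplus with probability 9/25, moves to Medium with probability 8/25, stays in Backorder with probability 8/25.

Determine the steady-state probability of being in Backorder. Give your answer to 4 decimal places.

Let the stationary distribution be π with π = πP and π_1 + π_2 + π_3 = 1.
π_1 = 0.44·π_1 + 0.36·π_2 + 0.36·π_3
π_2 = 0.32·π_1 + 0.24·π_2 + 0.32·π_3
Solving with the normalization constraint gives π = (0.3913, 0.2963, 0.3124).
So the stationary probability of Backorder is 0.3124.

0.3124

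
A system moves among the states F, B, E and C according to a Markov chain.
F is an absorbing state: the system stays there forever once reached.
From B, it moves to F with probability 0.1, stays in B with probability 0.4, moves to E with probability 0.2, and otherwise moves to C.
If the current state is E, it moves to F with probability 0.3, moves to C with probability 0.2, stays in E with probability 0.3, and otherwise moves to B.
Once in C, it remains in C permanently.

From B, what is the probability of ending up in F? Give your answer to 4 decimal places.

Let h(s) be the probability of absorption at F starting from transient state s. Then h(F) = 1 and h(C) = 0. By first-step analysis:
h(B) = 0.1·1 + 0.4·h(B) + 0.2·h(E) + 0.3·0
h(E) = 0.3·1 + 0.2·h(B) + 0.3·h(E) + 0.2·0
Solving: h(B) = 0.3421, h(E) = 0.5263.
Starting from B, the probability is 0.3421.

0.3421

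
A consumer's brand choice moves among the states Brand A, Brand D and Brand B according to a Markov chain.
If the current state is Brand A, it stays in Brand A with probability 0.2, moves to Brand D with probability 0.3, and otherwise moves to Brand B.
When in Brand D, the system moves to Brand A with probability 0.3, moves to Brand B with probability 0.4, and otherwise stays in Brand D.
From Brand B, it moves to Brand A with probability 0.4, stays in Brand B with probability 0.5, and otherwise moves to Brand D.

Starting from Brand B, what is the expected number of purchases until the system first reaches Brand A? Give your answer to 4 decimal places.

Let t(s) be the expected number of purchases to first reach Brand A from state s, with t(Brand A) = 0. Conditioning on the first purchase:
t(Brand D) = 1 + 0.3·t(Brand D) + 0.4·t(Brand B)
t(Brand B) = 1 + 0.1·t(Brand D) + 0.5·t(Brand B)
Solving: t(Brand D) = 2.9032, t(Brand B) = 2.5806.
Expected purchases from Brand B to Brand A: 2.5806.

2.5806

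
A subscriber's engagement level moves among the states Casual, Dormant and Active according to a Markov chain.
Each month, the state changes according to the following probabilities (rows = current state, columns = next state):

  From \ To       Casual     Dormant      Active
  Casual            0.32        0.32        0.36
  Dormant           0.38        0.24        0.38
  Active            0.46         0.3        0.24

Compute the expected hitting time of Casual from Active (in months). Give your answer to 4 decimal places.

2.2865

Let t(s) be the expected number of months to first reach Casual from state s, with t(Casual) = 0. Conditioning on the first month:
t(Dormant) = 1 + 0.24·t(Dormant) + 0.38·t(Active)
t(Active) = 1 + 0.3·t(Dormant) + 0.24·t(Active)
Solving: t(Dormant) = 2.4590, t(Active) = 2.2865.
Expected months from Active to Casual: 2.2865.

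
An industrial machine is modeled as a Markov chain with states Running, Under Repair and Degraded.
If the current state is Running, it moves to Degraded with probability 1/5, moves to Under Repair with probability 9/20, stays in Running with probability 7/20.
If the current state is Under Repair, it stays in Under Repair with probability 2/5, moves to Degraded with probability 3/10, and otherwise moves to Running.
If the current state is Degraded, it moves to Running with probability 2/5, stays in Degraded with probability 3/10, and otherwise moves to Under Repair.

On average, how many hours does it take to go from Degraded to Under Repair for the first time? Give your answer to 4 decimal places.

2.8000

Let t(s) be the expected number of hours to first reach Under Repair from state s, with t(Under Repair) = 0. Conditioning on the first hour:
t(Running) = 1 + 0.35·t(Running) + 0.2·t(Degraded)
t(Degraded) = 1 + 0.4·t(Running) + 0.3·t(Degraded)
Solving: t(Running) = 2.4000, t(Degraded) = 2.8000.
Expected hours from Degraded to Under Repair: 2.8000.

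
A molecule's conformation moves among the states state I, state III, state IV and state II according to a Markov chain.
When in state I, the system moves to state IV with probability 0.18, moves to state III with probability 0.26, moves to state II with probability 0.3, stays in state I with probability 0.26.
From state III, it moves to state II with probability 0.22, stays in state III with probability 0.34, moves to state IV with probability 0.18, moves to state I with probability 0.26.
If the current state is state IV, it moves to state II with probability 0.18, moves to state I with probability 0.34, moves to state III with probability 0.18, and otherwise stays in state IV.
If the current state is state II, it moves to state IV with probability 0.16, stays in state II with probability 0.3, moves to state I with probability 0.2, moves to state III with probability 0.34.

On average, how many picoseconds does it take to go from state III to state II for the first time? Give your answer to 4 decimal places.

4.2748

Let t(s) be the expected number of picoseconds to first reach state II from state s, with t(state II) = 0. Conditioning on the first picosecond:
t(state I) = 1 + 0.26·t(state I) + 0.26·t(state III) + 0.18·t(state IV)
t(state III) = 1 + 0.26·t(state I) + 0.34·t(state III) + 0.18·t(state IV)
t(state IV) = 1 + 0.34·t(state I) + 0.18·t(state III) + 0.3·t(state IV)
Solving: t(state I) = 3.9328, t(state III) = 4.2748, t(state IV) = 4.4381.
Expected picoseconds from state III to state II: 4.2748.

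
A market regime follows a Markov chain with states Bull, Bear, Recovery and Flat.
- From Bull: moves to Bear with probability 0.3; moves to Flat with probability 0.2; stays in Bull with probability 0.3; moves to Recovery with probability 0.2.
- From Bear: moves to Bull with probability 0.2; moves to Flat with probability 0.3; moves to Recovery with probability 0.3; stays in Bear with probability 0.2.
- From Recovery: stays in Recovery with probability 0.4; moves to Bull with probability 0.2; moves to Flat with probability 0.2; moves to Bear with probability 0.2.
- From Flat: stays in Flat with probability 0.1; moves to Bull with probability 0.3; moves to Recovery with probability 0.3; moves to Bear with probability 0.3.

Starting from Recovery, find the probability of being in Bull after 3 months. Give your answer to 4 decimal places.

Propagate the distribution vector 3 months from Recovery.
After 0 months: (0.0000, 0.0000, 1.0000, 0.0000)
After 1 month: (0.2000, 0.2000, 0.4000, 0.2000)
After 2 months: (0.2400, 0.2400, 0.3200, 0.2000)
After 3 months: (0.2440, 0.2440, 0.3080, 0.2040)
P(in Bull after 3 months) = 0.2440

0.2440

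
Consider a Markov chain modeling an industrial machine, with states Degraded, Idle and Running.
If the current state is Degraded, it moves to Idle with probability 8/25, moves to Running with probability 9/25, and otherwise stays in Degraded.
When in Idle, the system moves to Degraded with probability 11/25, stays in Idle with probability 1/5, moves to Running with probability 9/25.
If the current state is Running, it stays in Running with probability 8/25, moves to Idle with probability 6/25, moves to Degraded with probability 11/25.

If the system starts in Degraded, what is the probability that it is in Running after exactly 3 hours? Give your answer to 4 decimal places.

0.3462

Propagate the distribution vector 3 hours from Degraded.
After 0 hours: (1.0000, 0.0000, 0.0000)
After 1 hour: (0.3200, 0.3200, 0.3600)
After 2 hours: (0.4016, 0.2528, 0.3456)
After 3 hours: (0.3918, 0.2620, 0.3462)
P(in Running after 3 hours) = 0.3462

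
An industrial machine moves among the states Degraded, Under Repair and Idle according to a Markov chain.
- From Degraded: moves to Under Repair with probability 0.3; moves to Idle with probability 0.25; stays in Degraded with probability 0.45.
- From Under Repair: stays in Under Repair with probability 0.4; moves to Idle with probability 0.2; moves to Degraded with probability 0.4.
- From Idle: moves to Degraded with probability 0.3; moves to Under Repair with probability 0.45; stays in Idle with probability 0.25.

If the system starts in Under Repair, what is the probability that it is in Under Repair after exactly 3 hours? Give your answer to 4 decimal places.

Propagate the distribution vector 3 hours from Under Repair.
After 0 hours: (0.0000, 1.0000, 0.0000)
After 1 hour: (0.4000, 0.4000, 0.2000)
After 2 hours: (0.4000, 0.3700, 0.2300)
After 3 hours: (0.3970, 0.3715, 0.2315)
P(in Under Repair after 3 hours) = 0.3715

0.3715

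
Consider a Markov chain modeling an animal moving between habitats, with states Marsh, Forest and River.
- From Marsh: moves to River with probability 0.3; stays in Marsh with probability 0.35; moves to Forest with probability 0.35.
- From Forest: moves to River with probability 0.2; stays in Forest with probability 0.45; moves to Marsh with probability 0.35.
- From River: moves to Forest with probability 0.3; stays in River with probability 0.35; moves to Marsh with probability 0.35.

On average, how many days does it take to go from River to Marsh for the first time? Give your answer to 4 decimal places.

2.8571

Let t(s) be the expected number of days to first reach Marsh from state s, with t(Marsh) = 0. Conditioning on the first day:
t(Forest) = 1 + 0.45·t(Forest) + 0.2·t(River)
t(River) = 1 + 0.3·t(Forest) + 0.35·t(River)
Solving: t(Forest) = 2.8571, t(River) = 2.8571.
Expected days from River to Marsh: 2.8571.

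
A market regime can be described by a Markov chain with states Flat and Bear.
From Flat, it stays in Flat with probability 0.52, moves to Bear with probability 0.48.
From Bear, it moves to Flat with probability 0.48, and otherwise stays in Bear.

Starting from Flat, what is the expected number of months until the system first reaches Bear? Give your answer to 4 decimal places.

Let t(s) be the expected number of months to first reach Bear from state s, with t(Bear) = 0. Conditioning on the first month:
t(Flat) = 1 + 0.52·t(Flat)
Solving: t(Flat) = 2.0833.
Expected months from Flat to Bear: 2.0833.

2.0833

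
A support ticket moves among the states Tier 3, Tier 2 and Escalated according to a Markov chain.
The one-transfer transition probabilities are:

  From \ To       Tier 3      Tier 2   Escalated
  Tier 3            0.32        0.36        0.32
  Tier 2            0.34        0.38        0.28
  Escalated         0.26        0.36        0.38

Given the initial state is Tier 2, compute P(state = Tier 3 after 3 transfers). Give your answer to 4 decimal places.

Propagate the distribution vector 3 transfers from Tier 2.
After 0 transfers: (0.0000, 1.0000, 0.0000)
After 1 transfer: (0.3400, 0.3800, 0.2800)
After 2 transfers: (0.3108, 0.3676, 0.3216)
After 3 transfers: (0.3081, 0.3674, 0.3246)
P(in Tier 3 after 3 transfers) = 0.3081

0.3081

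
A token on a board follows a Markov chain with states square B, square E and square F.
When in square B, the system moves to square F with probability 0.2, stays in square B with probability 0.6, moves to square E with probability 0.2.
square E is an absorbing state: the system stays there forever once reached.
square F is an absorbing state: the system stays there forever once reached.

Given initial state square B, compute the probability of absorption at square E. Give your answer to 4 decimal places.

0.5000

Let h(s) be the probability of absorption at square E starting from transient state s. Then h(square E) = 1 and h(square F) = 0. By first-step analysis:
h(square B) = 0.6·h(square B) + 0.2·1 + 0.2·0
Solving: h(square B) = 0.5000.
Starting from square B, the probability is 0.5000.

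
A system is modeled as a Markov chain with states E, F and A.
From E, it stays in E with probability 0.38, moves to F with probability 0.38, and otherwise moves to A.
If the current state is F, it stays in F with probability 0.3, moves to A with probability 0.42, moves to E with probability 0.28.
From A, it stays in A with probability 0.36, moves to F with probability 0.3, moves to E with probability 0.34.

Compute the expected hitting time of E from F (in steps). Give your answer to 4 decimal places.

Let t(s) be the expected number of steps to first reach E from state s, with t(E) = 0. Conditioning on the first step:
t(F) = 1 + 0.3·t(F) + 0.42·t(A)
t(A) = 1 + 0.3·t(F) + 0.36·t(A)
Solving: t(F) = 3.2919, t(A) = 3.1056.
Expected steps from F to E: 3.2919.

3.2919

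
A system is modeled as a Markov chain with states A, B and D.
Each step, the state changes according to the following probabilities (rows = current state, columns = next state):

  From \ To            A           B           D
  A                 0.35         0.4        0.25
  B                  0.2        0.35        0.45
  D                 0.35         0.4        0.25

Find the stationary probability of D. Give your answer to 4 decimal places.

0.3262

Let the stationary distribution be π with π = πP and π_1 + π_2 + π_3 = 1.
π_1 = 0.35·π_1 + 0.2·π_2 + 0.35·π_3
π_2 = 0.4·π_1 + 0.35·π_2 + 0.4·π_3
Solving with the normalization constraint gives π = (0.2929, 0.3810, 0.3262).
So the stationary probability of D is 0.3262.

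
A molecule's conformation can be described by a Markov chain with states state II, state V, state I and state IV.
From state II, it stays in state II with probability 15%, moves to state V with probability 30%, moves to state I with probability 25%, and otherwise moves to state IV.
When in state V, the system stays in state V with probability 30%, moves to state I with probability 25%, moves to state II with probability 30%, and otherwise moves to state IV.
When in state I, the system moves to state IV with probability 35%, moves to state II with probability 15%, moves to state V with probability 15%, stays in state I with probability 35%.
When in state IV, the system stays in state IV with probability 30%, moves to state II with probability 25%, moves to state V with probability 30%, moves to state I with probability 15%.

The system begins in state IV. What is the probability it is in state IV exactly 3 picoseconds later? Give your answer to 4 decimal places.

Propagate the distribution vector 3 picoseconds from state IV.
After 0 picoseconds: (0.0000, 0.0000, 0.0000, 1.0000)
After 1 picosecond: (0.2500, 0.3000, 0.1500, 0.3000)
After 2 picoseconds: (0.2250, 0.2775, 0.2350, 0.2625)
After 3 picoseconds: (0.2179, 0.2648, 0.2473, 0.2701)
P(in state IV after 3 picoseconds) = 0.2701

0.2701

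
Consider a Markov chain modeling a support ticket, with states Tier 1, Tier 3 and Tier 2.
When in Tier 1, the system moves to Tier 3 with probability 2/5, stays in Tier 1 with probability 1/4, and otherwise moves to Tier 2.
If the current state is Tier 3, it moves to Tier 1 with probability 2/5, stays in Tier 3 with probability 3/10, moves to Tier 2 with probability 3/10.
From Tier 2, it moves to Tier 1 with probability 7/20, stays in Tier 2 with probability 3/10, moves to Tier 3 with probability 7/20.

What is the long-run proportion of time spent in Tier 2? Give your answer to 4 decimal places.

Let the stationary distribution be π with π = πP and π_1 + π_2 + π_3 = 1.
π_1 = 0.25·π_1 + 0.4·π_2 + 0.35·π_3
π_2 = 0.4·π_1 + 0.3·π_2 + 0.35·π_3
Solving with the normalization constraint gives π = (0.3341, 0.3492, 0.3167).
So the stationary probability of Tier 2 is 0.3167.

0.3167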